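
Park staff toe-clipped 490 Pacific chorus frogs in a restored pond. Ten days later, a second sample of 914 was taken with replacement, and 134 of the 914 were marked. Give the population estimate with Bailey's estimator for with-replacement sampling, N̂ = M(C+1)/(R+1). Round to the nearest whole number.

N̂ = 490·(914+1)/(134+1) = 490·915/135 = 448350/135 ≈ 3321.1 → 3321

N ≈ 3321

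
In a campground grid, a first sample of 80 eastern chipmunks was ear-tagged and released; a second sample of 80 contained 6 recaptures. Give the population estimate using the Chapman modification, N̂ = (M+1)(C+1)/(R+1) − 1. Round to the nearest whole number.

N ≈ 936

N̂ = (80+1)(80+1)/(6+1) − 1 = 81·81/7 − 1
= 6561/7 − 1 ≈ 937.3 − 1 ≈ 936.3 → 936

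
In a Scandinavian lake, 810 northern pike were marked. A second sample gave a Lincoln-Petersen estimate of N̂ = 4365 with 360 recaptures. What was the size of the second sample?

From N = M·C/R: C = N·R / M = 4365·360 / 810 = 1571400 / 810 = 1940.

C = 1940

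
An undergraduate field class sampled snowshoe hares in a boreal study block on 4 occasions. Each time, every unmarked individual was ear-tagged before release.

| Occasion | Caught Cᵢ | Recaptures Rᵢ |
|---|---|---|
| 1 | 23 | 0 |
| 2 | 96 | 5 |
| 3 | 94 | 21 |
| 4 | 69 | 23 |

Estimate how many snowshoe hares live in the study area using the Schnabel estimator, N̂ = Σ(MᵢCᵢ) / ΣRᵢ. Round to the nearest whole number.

Marked at large before each occasion: Mᵢ = Σⱼ<ᵢ (Cⱼ − Rⱼ) → M1=0, M2=23, M3=114, M4=187
Σ MᵢCᵢ = 0·23 + 23·96 + 114·94 + 187·69 = 0 + 2208 + 10716 + 12903 = 25827
Σ Rᵢ = 0 + 5 + 21 + 23 = 49
N̂ = 25827 / 49 ≈ 527.1 → 527

N ≈ 527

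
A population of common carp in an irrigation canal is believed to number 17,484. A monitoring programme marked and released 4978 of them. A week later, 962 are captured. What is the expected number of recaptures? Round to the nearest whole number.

Expected recaptures E[R] = M·C / N.
E[R] = 4978 × 962 / 17484 = 4788836 / 17484 ≈ 273.9 → 274

expected recaptures ≈ 274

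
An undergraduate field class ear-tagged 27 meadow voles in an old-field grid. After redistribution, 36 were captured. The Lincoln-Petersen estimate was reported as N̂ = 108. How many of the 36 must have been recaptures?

R = 9

From N = M·C/R: R = M·C / N = 27·36 / 108 = 972 / 108 = 9.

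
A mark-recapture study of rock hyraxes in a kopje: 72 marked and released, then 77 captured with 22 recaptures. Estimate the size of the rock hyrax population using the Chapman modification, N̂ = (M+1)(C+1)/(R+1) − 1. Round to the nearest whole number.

N ≈ 247

N̂ = (72+1)(77+1)/(22+1) − 1 = 73·78/23 − 1
= 5694/23 − 1 ≈ 247.6 − 1 ≈ 246.6 → 247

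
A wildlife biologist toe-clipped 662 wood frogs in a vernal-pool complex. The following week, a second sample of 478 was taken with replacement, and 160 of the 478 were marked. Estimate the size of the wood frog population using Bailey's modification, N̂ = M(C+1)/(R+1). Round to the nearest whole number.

N̂ = 662·(478+1)/(160+1) = 662·479/161 = 317098/161 ≈ 1969.6 → 1970

N ≈ 1970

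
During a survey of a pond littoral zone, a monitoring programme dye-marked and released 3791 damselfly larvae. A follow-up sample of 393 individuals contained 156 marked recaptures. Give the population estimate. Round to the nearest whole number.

N = (3791 × 393) / 156 = 1489863 / 156 ≈ 9550.4 → 9550

N ≈ 9550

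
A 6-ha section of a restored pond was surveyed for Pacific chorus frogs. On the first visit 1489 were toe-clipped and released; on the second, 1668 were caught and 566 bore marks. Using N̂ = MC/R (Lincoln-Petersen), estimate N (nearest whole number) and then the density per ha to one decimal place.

density ≈ 731.3 Pacific chorus frogs per ha

N̂ = 1489·1668/566 = 2483652/566 ≈ 4388.1 → 4388
Density = N̂ / area = 4388 / 6 ≈ 731.33 → 731.3 per ha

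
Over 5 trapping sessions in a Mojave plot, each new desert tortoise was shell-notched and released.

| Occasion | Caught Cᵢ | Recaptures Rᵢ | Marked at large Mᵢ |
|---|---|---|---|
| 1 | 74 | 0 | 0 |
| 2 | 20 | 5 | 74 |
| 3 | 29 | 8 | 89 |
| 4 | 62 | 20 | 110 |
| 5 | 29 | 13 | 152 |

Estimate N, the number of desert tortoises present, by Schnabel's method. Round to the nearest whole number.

Σ MᵢCᵢ = 0·74 + 74·20 + 89·29 + 110·62 + 152·29 = 0 + 1480 + 2581 + 6820 + 4408 = 15289
Σ Rᵢ = 0 + 5 + 8 + 20 + 13 = 46
N̂ = 15289 / 46 ≈ 332.4 → 332

N ≈ 332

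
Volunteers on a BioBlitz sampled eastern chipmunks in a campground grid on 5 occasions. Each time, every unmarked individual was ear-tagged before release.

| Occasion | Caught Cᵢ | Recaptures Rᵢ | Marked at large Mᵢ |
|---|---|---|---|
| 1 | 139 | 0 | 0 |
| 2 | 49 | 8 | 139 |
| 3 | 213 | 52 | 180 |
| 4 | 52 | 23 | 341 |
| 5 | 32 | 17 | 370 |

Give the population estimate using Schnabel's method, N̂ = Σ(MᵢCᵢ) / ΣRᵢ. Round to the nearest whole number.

Σ MᵢCᵢ = 0·139 + 139·49 + 180·213 + 341·52 + 370·32 = 0 + 6811 + 38340 + 17732 + 11840 = 74723
Σ Rᵢ = 0 + 8 + 52 + 23 + 17 = 100
N̂ = 74723 / 100 ≈ 747.2 → 747

N ≈ 747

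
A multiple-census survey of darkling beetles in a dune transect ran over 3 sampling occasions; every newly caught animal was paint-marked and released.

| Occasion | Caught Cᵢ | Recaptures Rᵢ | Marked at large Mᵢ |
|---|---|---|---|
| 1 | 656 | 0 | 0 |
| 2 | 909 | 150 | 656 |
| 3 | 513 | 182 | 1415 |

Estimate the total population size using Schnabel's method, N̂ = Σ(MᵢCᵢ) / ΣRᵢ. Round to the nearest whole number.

Σ MᵢCᵢ = 0·656 + 656·909 + 1415·513 = 0 + 596304 + 725895 = 1322199
Σ Rᵢ = 0 + 150 + 182 = 332
N̂ = 1322199 / 332 ≈ 3982.5 → 3983

N ≈ 3983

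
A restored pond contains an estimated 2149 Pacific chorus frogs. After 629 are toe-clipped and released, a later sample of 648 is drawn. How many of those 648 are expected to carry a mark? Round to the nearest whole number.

Expected recaptures E[R] = M·C / N.
E[R] = 629 × 648 / 2149 = 407592 / 2149 ≈ 189.7 → 190

expected recaptures ≈ 190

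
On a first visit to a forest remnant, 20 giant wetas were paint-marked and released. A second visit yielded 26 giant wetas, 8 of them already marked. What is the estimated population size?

N = 65

If marked individuals mix randomly, R/C ≈ M/N, giving N ≈ M·C/R.
N = (20 × 26) / 8 = 520 / 8 = 65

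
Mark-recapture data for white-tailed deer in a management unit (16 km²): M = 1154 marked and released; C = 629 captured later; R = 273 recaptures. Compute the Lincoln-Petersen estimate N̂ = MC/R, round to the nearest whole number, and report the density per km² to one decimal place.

density ≈ 166.2 white-tailed deer per km²

N̂ = 1154·629/273 = 725866/273 ≈ 2658.8 → 2659
Density = N̂ / area = 2659 / 16 ≈ 166.19 → 166.2 per km²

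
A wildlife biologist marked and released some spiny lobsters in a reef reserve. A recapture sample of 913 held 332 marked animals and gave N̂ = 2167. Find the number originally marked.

M = 788

From N = M·C/R: M = N·R / C = 2167·332 / 913 = 719444 / 913 = 788.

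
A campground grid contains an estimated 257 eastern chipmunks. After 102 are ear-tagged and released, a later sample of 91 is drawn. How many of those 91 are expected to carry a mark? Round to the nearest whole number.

expected recaptures ≈ 36

Expected recaptures E[R] = M·C / N.
E[R] = 102 × 91 / 257 = 9282 / 257 ≈ 36.1 → 36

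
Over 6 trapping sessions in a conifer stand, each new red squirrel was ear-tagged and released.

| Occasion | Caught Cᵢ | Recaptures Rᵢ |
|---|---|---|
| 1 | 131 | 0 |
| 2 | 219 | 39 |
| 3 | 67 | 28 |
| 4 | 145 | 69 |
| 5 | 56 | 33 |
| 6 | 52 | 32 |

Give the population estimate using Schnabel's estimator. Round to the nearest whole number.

N ≈ 734

Marked at large before each occasion: Mᵢ = Σⱼ<ᵢ (Cⱼ − Rⱼ) → M1=0, M2=131, M3=311, M4=350, M5=426, M6=449
Σ MᵢCᵢ = 0·131 + 131·219 + 311·67 + 350·145 + 426·56 + 449·52 = 0 + 28689 + 20837 + 50750 + 23856 + 23348 = 147480
Σ Rᵢ = 0 + 39 + 28 + 69 + 33 + 32 = 201
N̂ = 147480 / 201 ≈ 733.7 → 734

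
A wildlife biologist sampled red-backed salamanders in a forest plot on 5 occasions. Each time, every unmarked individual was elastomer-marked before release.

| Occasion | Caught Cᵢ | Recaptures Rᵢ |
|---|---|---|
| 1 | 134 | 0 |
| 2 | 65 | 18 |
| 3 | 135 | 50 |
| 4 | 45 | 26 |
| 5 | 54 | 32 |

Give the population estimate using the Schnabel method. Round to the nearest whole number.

Marked at large before each occasion: Mᵢ = Σⱼ<ᵢ (Cⱼ − Rⱼ) → M1=0, M2=134, M3=181, M4=266, M5=285
Σ MᵢCᵢ = 0·134 + 134·65 + 181·135 + 266·45 + 285·54 = 0 + 8710 + 24435 + 11970 + 15390 = 60505
Σ Rᵢ = 0 + 18 + 50 + 26 + 32 = 126
N̂ = 60505 / 126 ≈ 480.2 → 480

N ≈ 480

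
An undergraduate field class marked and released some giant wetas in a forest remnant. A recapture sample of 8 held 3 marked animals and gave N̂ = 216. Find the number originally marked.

From N = M·C/R: M = N·R / C = 216·3 / 8 = 648 / 8 = 81.

M = 81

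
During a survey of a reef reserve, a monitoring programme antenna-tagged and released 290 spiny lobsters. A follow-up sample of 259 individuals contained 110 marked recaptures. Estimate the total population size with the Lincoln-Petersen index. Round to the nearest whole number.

N ≈ 683

The marked fraction in the recapture sample should equal the marked fraction in the population: 110/259 = 290/N.
N = (290 × 259) / 110 = 75110 / 110 ≈ 682.8 → 683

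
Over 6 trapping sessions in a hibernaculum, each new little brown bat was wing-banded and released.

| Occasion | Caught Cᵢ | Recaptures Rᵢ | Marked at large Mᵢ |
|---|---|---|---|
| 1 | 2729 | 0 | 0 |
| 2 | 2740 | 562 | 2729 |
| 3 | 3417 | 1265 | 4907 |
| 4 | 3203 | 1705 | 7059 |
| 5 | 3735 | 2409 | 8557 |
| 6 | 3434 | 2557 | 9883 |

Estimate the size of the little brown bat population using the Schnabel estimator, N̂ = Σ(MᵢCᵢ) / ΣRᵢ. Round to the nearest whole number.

Σ MᵢCᵢ = 0·2729 + 2729·2740 + 4907·3417 + 7059·3203 + 8557·3735 + 9883·3434 = 0 + 7477460 + 16767219 + 22609977 + 31960395 + 33938222 = 112753273
Σ Rᵢ = 0 + 562 + 1265 + 1705 + 2409 + 2557 = 8498
N̂ = 112753273 / 8498 ≈ 13268.2 → 13268

N ≈ 13,268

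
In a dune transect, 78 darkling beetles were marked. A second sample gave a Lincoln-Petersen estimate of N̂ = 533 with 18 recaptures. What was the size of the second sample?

From N = M·C/R: C = N·R / M = 533·18 / 78 = 9594 / 78 = 123.

C = 123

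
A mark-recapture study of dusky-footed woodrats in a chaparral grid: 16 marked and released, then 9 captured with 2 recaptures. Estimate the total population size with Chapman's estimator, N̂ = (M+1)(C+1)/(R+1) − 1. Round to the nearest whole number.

N ≈ 56

N̂ = (16+1)(9+1)/(2+1) − 1 = 17·10/3 − 1
= 170/3 − 1 ≈ 56.7 − 1 ≈ 55.7 → 56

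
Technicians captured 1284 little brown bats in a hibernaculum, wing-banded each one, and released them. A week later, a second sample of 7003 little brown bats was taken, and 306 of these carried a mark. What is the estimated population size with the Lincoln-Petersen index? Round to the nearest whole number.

N ≈ 29,385

The marked fraction in the recapture sample should equal the marked fraction in the population: 306/7003 = 1284/N.
N = (1284 × 7003) / 306 = 8991852 / 306 ≈ 29385.1 → 29385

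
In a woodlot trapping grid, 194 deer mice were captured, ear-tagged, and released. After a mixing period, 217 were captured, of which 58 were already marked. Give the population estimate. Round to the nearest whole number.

N = (194 × 217) / 58 = 42098 / 58 ≈ 725.8 → 726

N ≈ 726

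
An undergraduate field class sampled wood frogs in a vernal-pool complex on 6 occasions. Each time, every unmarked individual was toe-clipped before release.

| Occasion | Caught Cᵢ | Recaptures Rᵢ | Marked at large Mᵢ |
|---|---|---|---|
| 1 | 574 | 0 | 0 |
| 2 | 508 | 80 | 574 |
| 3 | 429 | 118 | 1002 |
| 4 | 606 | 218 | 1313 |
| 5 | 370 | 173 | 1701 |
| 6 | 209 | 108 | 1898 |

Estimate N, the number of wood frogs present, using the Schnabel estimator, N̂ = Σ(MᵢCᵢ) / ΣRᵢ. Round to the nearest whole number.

Σ MᵢCᵢ = 0·574 + 574·508 + 1002·429 + 1313·606 + 1701·370 + 1898·209 = 0 + 291592 + 429858 + 795678 + 629370 + 396682 = 2543180
Σ Rᵢ = 0 + 80 + 118 + 218 + 173 + 108 = 697
N̂ = 2543180 / 697 ≈ 3648.8 → 3649

N ≈ 3649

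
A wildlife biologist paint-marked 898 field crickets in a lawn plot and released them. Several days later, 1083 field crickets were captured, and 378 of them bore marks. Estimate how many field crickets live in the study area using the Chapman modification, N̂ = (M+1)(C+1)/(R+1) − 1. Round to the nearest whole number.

N̂ = (898+1)(1083+1)/(378+1) − 1 = 899·1084/379 − 1
= 974516/379 − 1 ≈ 2571.3 − 1 ≈ 2570.3 → 2570

N ≈ 2570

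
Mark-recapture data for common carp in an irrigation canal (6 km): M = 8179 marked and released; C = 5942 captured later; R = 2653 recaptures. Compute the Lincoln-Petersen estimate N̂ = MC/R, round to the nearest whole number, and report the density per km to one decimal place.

N̂ = 8179·5942/2653 = 48599618/2653 ≈ 18318.7 → 18319
Density = N̂ / area = 18319 / 6 ≈ 3053.17 → 3053.2 per km

density ≈ 3053.2 common carp per km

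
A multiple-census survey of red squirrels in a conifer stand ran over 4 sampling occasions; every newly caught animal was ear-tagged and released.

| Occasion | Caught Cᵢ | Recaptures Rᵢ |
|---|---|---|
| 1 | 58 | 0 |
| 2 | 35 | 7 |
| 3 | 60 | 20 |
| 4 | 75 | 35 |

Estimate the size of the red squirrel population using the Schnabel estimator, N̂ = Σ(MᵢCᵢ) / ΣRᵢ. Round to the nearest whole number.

N ≈ 268

Marked at large before each occasion: Mᵢ = Σⱼ<ᵢ (Cⱼ − Rⱼ) → M1=0, M2=58, M3=86, M4=126
Σ MᵢCᵢ = 0·58 + 58·35 + 86·60 + 126·75 = 0 + 2030 + 5160 + 9450 = 16640
Σ Rᵢ = 0 + 7 + 20 + 35 = 62
N̂ = 16640 / 62 ≈ 268.4 → 268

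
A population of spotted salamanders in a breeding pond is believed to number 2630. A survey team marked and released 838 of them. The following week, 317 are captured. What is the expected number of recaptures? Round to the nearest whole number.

Expected recaptures E[R] = M·C / N.
E[R] = 838 × 317 / 2630 = 265646 / 2630 ≈ 101.0 → 101

expected recaptures ≈ 101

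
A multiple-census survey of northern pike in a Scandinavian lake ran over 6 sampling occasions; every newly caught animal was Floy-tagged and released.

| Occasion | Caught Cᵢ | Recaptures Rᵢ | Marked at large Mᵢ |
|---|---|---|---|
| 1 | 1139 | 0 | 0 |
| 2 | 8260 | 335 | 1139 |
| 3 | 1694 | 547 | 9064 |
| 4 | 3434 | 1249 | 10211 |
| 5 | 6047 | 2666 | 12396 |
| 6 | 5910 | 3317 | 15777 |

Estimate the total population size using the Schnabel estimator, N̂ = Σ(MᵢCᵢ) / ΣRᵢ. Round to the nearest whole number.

N ≈ 28,103

Σ MᵢCᵢ = 0·1139 + 1139·8260 + 9064·1694 + 10211·3434 + 12396·6047 + 15777·5910 = 0 + 9408140 + 15354416 + 35064574 + 74958612 + 93242070 = 228027812
Σ Rᵢ = 0 + 335 + 547 + 1249 + 2666 + 3317 = 8114
N̂ = 228027812 / 8114 ≈ 28103.0 → 28103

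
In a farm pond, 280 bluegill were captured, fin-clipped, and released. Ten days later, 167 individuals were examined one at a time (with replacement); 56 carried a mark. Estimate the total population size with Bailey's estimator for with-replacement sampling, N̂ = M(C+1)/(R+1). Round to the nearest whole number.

N̂ = 280·(167+1)/(56+1) = 280·168/57 = 47040/57 ≈ 825.3 → 825

N ≈ 825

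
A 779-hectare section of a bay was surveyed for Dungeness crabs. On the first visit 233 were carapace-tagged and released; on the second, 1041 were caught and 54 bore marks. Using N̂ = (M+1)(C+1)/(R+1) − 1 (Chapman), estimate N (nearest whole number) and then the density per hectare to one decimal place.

density ≈ 5.7 Dungeness crabs per hectare

N̂ = 234·1042/55 − 1 = 243828/55 − 1 ≈ 4432.2 → 4432
Density = N̂ / area = 4432 / 779 ≈ 5.69 → 5.7 per hectare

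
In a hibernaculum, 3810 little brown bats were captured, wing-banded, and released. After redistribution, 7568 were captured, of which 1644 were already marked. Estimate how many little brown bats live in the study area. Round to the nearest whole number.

The marked fraction in the recapture sample should equal the marked fraction in the population: 1644/7568 = 3810/N.
N = (3810 × 7568) / 1644 = 28834080 / 1644 ≈ 17539.0 → 17539

N ≈ 17,539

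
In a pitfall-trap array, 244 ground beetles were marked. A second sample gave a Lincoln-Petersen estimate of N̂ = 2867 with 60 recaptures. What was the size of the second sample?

From N = M·C/R: C = N·R / M = 2867·60 / 244 = 172020 / 244 = 705.

C = 705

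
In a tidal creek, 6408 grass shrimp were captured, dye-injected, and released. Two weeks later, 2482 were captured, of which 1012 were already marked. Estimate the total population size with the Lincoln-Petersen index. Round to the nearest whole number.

N = (6408 × 2482) / 1012 = 15904656 / 1012 ≈ 15716.1 → 15716

N ≈ 15,716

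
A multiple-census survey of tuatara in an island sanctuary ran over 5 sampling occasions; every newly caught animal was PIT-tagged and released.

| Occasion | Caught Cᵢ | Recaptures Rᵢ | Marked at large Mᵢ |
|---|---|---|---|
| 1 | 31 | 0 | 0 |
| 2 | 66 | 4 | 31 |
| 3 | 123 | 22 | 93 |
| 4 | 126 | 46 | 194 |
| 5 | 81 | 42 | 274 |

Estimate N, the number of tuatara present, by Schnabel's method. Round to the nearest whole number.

Σ MᵢCᵢ = 0·31 + 31·66 + 93·123 + 194·126 + 274·81 = 0 + 2046 + 11439 + 24444 + 22194 = 60123
Σ Rᵢ = 0 + 4 + 22 + 46 + 42 = 114
N̂ = 60123 / 114 ≈ 527.4 → 527

N ≈ 527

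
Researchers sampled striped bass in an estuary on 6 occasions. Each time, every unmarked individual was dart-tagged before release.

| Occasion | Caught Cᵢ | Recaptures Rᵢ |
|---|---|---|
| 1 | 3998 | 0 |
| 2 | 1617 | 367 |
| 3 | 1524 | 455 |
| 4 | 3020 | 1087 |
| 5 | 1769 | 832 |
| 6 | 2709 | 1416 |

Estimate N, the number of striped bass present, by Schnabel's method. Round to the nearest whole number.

Marked at large before each occasion: Mᵢ = Σⱼ<ᵢ (Cⱼ − Rⱼ) → M1=0, M2=3998, M3=5248, M4=6317, M5=8250, M6=9187
Σ MᵢCᵢ = 0·3998 + 3998·1617 + 5248·1524 + 6317·3020 + 8250·1769 + 9187·2709 = 0 + 6464766 + 7997952 + 19077340 + 14594250 + 24887583 = 73021891
Σ Rᵢ = 0 + 367 + 455 + 1087 + 832 + 1416 = 4157
N̂ = 73021891 / 4157 ≈ 17566.0 → 17566

N ≈ 17,566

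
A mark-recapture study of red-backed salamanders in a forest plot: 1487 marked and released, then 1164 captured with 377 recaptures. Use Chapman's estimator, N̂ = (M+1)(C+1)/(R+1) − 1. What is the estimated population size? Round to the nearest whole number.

N̂ = (1487+1)(1164+1)/(377+1) − 1 = 1488·1165/378 − 1
= 1733520/378 − 1 ≈ 4586.0 − 1 ≈ 4585.0 → 4585

N ≈ 4585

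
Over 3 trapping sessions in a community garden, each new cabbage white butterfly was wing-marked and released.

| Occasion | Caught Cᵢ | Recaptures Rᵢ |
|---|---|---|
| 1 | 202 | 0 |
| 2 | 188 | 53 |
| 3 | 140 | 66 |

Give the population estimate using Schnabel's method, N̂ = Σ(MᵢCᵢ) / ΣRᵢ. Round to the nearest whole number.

N ≈ 716

Marked at large before each occasion: Mᵢ = Σⱼ<ᵢ (Cⱼ − Rⱼ) → M1=0, M2=202, M3=337
Σ MᵢCᵢ = 0·202 + 202·188 + 337·140 = 0 + 37976 + 47180 = 85156
Σ Rᵢ = 0 + 53 + 66 = 119
N̂ = 85156 / 119 ≈ 715.6 → 716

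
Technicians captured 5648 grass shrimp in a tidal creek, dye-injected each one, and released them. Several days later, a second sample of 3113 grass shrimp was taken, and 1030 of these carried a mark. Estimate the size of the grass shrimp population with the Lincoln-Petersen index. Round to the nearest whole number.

N ≈ 17,070

Lincoln-Petersen assumes M/N = R/C, so N = M·C / R.
N = (5648 × 3113) / 1030 = 17582224 / 1030 ≈ 17070.1 → 17070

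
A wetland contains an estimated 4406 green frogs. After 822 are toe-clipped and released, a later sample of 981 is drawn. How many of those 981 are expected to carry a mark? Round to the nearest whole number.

expected recaptures ≈ 183

Expected recaptures E[R] = M·C / N.
E[R] = 822 × 981 / 4406 = 806382 / 4406 ≈ 183.0 → 183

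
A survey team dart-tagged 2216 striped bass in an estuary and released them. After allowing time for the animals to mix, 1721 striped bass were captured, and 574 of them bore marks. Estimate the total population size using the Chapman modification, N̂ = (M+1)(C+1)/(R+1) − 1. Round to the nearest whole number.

N ≈ 6638

N̂ = (2216+1)(1721+1)/(574+1) − 1 = 2217·1722/575 − 1
= 3817674/575 − 1 ≈ 6639.4 − 1 ≈ 6638.4 → 6638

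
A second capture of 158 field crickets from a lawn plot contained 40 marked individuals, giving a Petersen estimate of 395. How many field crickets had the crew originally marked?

M = 100

From N = M·C/R: M = N·R / C = 395·40 / 158 = 15800 / 158 = 100.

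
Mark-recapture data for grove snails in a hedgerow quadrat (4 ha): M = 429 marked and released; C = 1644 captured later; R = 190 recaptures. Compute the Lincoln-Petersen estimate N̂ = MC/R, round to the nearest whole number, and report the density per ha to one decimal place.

density ≈ 928.0 grove snails per ha

N̂ = 429·1644/190 = 705276/190 ≈ 3712.0 → 3712
Density = N̂ / area = 3712 / 4 = 928.0 per ha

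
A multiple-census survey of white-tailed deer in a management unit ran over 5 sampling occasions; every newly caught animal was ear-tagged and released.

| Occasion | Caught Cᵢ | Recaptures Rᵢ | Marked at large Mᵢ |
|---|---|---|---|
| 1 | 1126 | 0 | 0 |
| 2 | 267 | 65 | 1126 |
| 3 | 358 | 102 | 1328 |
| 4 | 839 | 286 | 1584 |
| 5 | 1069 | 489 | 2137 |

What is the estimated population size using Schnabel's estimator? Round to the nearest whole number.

Σ MᵢCᵢ = 0·1126 + 1126·267 + 1328·358 + 1584·839 + 2137·1069 = 0 + 300642 + 475424 + 1328976 + 2284453 = 4389495
Σ Rᵢ = 0 + 65 + 102 + 286 + 489 = 942
N̂ = 4389495 / 942 ≈ 4659.8 → 4660

N ≈ 4660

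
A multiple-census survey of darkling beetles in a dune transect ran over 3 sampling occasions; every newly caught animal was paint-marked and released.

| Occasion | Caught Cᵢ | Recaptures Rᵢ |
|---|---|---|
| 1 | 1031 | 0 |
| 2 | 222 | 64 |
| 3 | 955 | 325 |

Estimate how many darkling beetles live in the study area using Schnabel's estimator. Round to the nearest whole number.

Marked at large before each occasion: Mᵢ = Σⱼ<ᵢ (Cⱼ − Rⱼ) → M1=0, M2=1031, M3=1189
Σ MᵢCᵢ = 0·1031 + 1031·222 + 1189·955 = 0 + 228882 + 1135495 = 1364377
Σ Rᵢ = 0 + 64 + 325 = 389
N̂ = 1364377 / 389 ≈ 3507.4 → 3507

N ≈ 3507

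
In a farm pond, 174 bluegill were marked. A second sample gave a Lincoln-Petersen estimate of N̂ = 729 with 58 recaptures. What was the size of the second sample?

C = 243

From N = M·C/R: C = N·R / M = 729·58 / 174 = 42282 / 174 = 243.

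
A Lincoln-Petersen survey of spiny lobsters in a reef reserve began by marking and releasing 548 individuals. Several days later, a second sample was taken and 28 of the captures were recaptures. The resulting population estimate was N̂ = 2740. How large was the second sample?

C = 140

From N = M·C/R: C = N·R / M = 2740·28 / 548 = 76720 / 548 = 140.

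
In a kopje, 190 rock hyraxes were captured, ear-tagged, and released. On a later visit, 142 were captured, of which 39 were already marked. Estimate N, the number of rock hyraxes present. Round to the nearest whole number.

N ≈ 692

N = (190 × 142) / 39 = 26980 / 39 ≈ 691.8 → 692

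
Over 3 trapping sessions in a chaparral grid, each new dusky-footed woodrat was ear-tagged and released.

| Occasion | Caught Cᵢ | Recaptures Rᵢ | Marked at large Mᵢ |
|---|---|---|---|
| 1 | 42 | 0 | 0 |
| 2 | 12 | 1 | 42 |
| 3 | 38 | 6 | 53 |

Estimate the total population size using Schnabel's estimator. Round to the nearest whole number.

N ≈ 360

Σ MᵢCᵢ = 0·42 + 42·12 + 53·38 = 0 + 504 + 2014 = 2518
Σ Rᵢ = 0 + 1 + 6 = 7
N̂ = 2518 / 7 ≈ 359.7 → 360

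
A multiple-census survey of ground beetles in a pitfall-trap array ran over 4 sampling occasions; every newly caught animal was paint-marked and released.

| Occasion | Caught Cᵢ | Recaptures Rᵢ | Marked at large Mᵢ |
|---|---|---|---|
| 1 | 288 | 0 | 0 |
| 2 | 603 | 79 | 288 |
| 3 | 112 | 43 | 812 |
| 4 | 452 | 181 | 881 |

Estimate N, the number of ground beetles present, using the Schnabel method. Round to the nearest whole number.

N ≈ 2188

Σ MᵢCᵢ = 0·288 + 288·603 + 812·112 + 881·452 = 0 + 173664 + 90944 + 398212 = 662820
Σ Rᵢ = 0 + 79 + 43 + 181 = 303
N̂ = 662820 / 303 ≈ 2187.5 → 2188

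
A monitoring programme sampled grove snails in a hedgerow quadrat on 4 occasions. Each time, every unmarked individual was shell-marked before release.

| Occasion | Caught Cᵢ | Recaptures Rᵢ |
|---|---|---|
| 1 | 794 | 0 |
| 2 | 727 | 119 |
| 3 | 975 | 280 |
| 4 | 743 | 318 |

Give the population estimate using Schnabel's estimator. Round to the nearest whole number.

N ≈ 4885

Marked at large before each occasion: Mᵢ = Σⱼ<ᵢ (Cⱼ − Rⱼ) → M1=0, M2=794, M3=1402, M4=2097
Σ MᵢCᵢ = 0·794 + 794·727 + 1402·975 + 2097·743 = 0 + 577238 + 1366950 + 1558071 = 3502259
Σ Rᵢ = 0 + 119 + 280 + 318 = 717
N̂ = 3502259 / 717 ≈ 4884.6 → 4885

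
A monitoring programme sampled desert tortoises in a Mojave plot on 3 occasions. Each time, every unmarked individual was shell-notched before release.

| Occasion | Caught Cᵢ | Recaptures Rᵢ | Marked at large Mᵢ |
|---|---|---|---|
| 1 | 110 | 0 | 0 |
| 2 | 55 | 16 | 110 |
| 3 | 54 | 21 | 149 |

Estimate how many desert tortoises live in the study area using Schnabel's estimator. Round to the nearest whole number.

N ≈ 381

Σ MᵢCᵢ = 0·110 + 110·55 + 149·54 = 0 + 6050 + 8046 = 14096
Σ Rᵢ = 0 + 16 + 21 = 37
N̂ = 14096 / 37 ≈ 381.0 → 381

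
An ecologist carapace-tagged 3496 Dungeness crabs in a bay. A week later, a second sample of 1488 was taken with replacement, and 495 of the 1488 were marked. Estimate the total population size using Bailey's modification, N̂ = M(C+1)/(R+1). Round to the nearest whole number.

N ≈ 10,495

N̂ = 3496·(1488+1)/(495+1) = 3496·1489/496 = 5205544/496 ≈ 10495.0 → 10495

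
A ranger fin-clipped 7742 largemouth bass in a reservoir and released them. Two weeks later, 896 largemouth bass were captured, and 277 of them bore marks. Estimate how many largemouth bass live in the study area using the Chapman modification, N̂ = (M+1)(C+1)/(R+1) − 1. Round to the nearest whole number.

N̂ = (7742+1)(896+1)/(277+1) − 1 = 7743·897/278 − 1
= 6945471/278 − 1 ≈ 24983.7 − 1 ≈ 24982.7 → 24983

N ≈ 24,983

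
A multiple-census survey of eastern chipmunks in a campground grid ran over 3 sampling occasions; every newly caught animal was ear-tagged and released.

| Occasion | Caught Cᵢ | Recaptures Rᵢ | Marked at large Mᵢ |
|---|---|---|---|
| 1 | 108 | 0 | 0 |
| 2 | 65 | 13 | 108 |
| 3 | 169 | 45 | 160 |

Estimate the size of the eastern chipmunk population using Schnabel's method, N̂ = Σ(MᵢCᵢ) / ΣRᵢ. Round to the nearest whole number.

Σ MᵢCᵢ = 0·108 + 108·65 + 160·169 = 0 + 7020 + 27040 = 34060
Σ Rᵢ = 0 + 13 + 45 = 58
N̂ = 34060 / 58 ≈ 587.2 → 587

N ≈ 587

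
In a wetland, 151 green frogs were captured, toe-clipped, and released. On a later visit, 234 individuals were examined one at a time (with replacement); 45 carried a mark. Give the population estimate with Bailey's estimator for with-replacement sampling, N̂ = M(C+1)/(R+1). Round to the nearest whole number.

N̂ = 151·(234+1)/(45+1) = 151·235/46 = 35485/46 ≈ 771.4 → 771

N ≈ 771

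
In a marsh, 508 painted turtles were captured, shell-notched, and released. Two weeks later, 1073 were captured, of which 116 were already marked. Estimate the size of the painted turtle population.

N = (508 × 1073) / 116 = 545084 / 116 = 4699

N = 4699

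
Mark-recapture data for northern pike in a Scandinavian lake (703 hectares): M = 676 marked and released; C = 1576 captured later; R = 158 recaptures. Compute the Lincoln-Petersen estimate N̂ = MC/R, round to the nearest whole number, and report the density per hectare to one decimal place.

N̂ = 676·1576/158 = 1065376/158 ≈ 6742.9 → 6743
Density = N̂ / area = 6743 / 703 ≈ 9.59 → 9.6 per hectare

density ≈ 9.6 northern pike per hectare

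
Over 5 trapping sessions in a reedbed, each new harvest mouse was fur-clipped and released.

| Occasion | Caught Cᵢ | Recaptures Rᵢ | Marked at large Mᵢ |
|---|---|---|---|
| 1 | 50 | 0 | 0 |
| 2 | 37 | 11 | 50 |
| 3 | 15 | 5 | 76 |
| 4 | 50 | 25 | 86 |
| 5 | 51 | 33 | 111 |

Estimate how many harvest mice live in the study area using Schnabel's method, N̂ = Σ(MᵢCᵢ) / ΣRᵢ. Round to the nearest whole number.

Σ MᵢCᵢ = 0·50 + 50·37 + 76·15 + 86·50 + 111·51 = 0 + 1850 + 1140 + 4300 + 5661 = 12951
Σ Rᵢ = 0 + 11 + 5 + 25 + 33 = 74
N̂ = 12951 / 74 ≈ 175.0 → 175

N ≈ 175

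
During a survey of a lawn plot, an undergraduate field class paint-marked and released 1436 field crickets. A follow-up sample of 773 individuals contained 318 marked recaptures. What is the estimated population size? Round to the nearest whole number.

The marked fraction in the recapture sample should equal the marked fraction in the population: 318/773 = 1436/N.
N = (1436 × 773) / 318 = 1110028 / 318 ≈ 3490.7 → 3491

N ≈ 3491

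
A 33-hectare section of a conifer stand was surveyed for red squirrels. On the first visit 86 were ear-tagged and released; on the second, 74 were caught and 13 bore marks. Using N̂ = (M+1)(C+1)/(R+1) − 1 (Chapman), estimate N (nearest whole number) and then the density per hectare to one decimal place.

N̂ = 87·75/14 − 1 = 6525/14 − 1 ≈ 465.1 → 465
Density = N̂ / area = 465 / 33 ≈ 14.09 → 14.1 per hectare

density ≈ 14.1 red squirrels per hectare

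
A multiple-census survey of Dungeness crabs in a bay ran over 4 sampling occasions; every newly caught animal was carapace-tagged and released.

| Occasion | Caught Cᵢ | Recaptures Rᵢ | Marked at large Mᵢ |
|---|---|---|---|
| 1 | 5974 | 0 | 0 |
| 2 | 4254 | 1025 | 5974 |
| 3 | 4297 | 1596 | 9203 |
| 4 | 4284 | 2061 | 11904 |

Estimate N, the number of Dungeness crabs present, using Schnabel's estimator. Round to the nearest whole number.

Σ MᵢCᵢ = 0·5974 + 5974·4254 + 9203·4297 + 11904·4284 = 0 + 25413396 + 39545291 + 50996736 = 115955423
Σ Rᵢ = 0 + 1025 + 1596 + 2061 = 4682
N̂ = 115955423 / 4682 ≈ 24766.2 → 24766

N ≈ 24,766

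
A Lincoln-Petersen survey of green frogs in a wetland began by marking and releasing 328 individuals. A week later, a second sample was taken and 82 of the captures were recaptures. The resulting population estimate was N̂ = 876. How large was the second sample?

From N = M·C/R: C = N·R / M = 876·82 / 328 = 71832 / 328 = 219.

C = 219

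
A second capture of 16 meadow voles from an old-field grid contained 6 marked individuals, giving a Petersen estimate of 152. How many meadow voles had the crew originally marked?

From N = M·C/R: M = N·R / C = 152·6 / 16 = 912 / 16 = 57.

M = 57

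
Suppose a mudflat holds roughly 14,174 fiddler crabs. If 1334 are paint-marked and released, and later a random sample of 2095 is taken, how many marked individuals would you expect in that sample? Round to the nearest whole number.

expected recaptures ≈ 197

Expected recaptures E[R] = M·C / N.
E[R] = 1334 × 2095 / 14174 = 2794730 / 14174 ≈ 197.2 → 197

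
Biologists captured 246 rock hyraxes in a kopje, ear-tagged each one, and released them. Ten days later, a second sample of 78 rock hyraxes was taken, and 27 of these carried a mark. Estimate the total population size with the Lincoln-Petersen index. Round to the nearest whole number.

Lincoln-Petersen assumes M/N = R/C, so N = M·C / R.
N = (246 × 78) / 27 = 19188 / 27 ≈ 710.7 → 711

N ≈ 711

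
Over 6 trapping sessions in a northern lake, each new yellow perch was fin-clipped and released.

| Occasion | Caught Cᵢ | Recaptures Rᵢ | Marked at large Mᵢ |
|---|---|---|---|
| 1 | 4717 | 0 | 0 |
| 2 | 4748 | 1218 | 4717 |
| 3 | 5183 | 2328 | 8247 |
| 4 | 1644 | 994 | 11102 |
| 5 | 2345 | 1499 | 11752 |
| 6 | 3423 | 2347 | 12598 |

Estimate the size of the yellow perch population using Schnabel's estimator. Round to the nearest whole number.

Σ MᵢCᵢ = 0·4717 + 4717·4748 + 8247·5183 + 11102·1644 + 11752·2345 + 12598·3423 = 0 + 22396316 + 42744201 + 18251688 + 27558440 + 43122954 = 154073599
Σ Rᵢ = 0 + 1218 + 2328 + 994 + 1499 + 2347 = 8386
N̂ = 154073599 / 8386 ≈ 18372.7 → 18373

N ≈ 18,373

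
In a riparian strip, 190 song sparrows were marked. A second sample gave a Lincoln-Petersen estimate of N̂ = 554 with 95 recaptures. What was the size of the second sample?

C = 277

From N = M·C/R: C = N·R / M = 554·95 / 190 = 52630 / 190 = 277.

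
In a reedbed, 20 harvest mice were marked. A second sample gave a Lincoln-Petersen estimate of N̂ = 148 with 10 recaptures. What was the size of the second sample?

From N = M·C/R: C = N·R / M = 148·10 / 20 = 1480 / 20 = 74.

C = 74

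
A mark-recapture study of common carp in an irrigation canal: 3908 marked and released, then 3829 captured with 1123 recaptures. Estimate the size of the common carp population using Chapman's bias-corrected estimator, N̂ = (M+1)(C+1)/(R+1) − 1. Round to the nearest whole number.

N ≈ 13,319

N̂ = (3908+1)(3829+1)/(1123+1) − 1 = 3909·3830/1124 − 1
= 14971470/1124 − 1 ≈ 13319.8 − 1 ≈ 13318.8 → 13319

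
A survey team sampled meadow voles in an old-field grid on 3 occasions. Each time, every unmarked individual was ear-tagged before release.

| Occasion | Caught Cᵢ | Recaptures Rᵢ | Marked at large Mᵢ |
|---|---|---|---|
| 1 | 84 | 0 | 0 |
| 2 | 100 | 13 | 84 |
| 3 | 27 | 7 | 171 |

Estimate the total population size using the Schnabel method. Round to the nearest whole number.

N ≈ 651

Σ MᵢCᵢ = 0·84 + 84·100 + 171·27 = 0 + 8400 + 4617 = 13017
Σ Rᵢ = 0 + 13 + 7 = 20
N̂ = 13017 / 20 ≈ 650.9 → 651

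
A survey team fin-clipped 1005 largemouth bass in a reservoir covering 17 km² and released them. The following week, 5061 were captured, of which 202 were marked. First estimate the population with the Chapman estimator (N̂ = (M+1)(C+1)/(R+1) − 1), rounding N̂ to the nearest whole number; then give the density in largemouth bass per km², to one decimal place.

N̂ = 1006·5062/203 − 1 = 5092372/203 − 1 ≈ 25084.6 → 25085
Density = N̂ / area = 25085 / 17 ≈ 1475.59 → 1475.6 per km²

density ≈ 1475.6 largemouth bass per km²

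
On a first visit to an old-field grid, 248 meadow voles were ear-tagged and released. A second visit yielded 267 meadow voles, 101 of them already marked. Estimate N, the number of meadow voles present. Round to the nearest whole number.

If marked individuals mix randomly, R/C ≈ M/N, giving N ≈ M·C/R.
N = (248 × 267) / 101 = 66216 / 101 ≈ 655.6 → 656

N ≈ 656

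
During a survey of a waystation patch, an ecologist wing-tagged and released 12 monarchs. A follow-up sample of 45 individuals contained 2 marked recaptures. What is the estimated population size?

N = 270

If marked individuals mix randomly, R/C ≈ M/N, giving N ≈ M·C/R.
N = (12 × 45) / 2 = 540 / 2 = 270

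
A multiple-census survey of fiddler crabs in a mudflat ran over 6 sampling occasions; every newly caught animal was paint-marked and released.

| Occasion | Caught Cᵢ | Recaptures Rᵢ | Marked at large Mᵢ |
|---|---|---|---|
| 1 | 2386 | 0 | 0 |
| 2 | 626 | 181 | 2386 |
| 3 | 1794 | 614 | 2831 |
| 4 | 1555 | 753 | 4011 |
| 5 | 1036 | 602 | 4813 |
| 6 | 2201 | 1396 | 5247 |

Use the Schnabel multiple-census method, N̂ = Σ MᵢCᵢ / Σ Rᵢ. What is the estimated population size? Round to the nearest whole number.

Σ MᵢCᵢ = 0·2386 + 2386·626 + 2831·1794 + 4011·1555 + 4813·1036 + 5247·2201 = 0 + 1493636 + 5078814 + 6237105 + 4986268 + 11548647 = 29344470
Σ Rᵢ = 0 + 181 + 614 + 753 + 602 + 1396 = 3546
N̂ = 29344470 / 3546 ≈ 8275.4 → 8275

N ≈ 8275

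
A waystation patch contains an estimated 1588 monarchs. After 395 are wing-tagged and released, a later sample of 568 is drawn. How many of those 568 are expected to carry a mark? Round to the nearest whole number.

Expected recaptures E[R] = M·C / N.
E[R] = 395 × 568 / 1588 = 224360 / 1588 ≈ 141.3 → 141

expected recaptures ≈ 141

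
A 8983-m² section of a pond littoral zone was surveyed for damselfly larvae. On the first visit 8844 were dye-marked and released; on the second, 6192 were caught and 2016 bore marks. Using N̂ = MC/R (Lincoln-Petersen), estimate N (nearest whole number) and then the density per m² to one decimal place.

N̂ = 8844·6192/2016 = 54762048/2016 ≈ 27163.7 → 27164
Density = N̂ / area = 27164 / 8983 ≈ 3.02 → 3.0 per m²

density ≈ 3.0 damselfly larvae per m²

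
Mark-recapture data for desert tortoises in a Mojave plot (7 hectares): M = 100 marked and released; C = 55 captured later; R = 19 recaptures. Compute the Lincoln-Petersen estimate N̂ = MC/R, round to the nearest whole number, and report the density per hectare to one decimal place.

density ≈ 41.3 desert tortoises per hectare

N̂ = 100·55/19 = 5500/19 ≈ 289.47 → 289
Density = N̂ / area = 289 / 7 ≈ 41.29 → 41.3 per hectare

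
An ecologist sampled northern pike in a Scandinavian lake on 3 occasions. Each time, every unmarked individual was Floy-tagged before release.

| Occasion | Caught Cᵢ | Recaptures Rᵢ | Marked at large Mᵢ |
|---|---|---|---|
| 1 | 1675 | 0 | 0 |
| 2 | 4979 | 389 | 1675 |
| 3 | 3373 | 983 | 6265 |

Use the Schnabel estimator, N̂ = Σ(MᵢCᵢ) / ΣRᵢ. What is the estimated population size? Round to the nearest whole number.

Σ MᵢCᵢ = 0·1675 + 1675·4979 + 6265·3373 = 0 + 8339825 + 21131845 = 29471670
Σ Rᵢ = 0 + 389 + 983 = 1372
N̂ = 29471670 / 1372 ≈ 21480.8 → 21481

N ≈ 21,481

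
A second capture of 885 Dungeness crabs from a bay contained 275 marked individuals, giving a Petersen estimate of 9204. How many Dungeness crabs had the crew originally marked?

From N = M·C/R: M = N·R / C = 9204·275 / 885 = 2531100 / 885 = 2860.

M = 2860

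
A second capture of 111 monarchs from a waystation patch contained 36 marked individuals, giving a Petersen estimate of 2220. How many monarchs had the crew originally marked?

M = 720

From N = M·C/R: M = N·R / C = 2220·36 / 111 = 79920 / 111 = 720.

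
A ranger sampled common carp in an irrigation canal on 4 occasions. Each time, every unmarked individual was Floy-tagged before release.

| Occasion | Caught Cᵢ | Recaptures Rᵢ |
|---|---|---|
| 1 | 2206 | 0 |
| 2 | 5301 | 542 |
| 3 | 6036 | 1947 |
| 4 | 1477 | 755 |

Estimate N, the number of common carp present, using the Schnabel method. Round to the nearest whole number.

N ≈ 21,597

Marked at large before each occasion: Mᵢ = Σⱼ<ᵢ (Cⱼ − Rⱼ) → M1=0, M2=2206, M3=6965, M4=11054
Σ MᵢCᵢ = 0·2206 + 2206·5301 + 6965·6036 + 11054·1477 = 0 + 11694006 + 42040740 + 16326758 = 70061504
Σ Rᵢ = 0 + 542 + 1947 + 755 = 3244
N̂ = 70061504 / 3244 ≈ 21597.3 → 21597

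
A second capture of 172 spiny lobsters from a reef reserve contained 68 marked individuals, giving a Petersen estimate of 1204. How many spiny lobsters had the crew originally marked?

M = 476

From N = M·C/R: M = N·R / C = 1204·68 / 172 = 81872 / 172 = 476.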